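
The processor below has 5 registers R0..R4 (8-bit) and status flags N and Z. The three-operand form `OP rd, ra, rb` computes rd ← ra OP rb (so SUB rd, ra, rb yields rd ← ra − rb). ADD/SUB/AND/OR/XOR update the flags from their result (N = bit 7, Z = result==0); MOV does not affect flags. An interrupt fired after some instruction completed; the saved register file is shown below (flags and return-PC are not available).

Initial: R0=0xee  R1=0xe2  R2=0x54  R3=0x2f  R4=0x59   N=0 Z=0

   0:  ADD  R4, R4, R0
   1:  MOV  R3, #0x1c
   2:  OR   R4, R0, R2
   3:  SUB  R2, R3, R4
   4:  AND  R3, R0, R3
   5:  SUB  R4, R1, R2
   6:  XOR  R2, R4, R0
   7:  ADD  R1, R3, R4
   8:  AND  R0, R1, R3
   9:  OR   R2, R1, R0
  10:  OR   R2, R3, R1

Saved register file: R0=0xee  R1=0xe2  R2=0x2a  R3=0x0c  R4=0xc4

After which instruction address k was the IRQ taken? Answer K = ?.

after  0: R0=0xee R1=0xe2 R2=0x54 R3=0x2f R4=0x47  N=0 Z=0
after  1: R0=0xee R1=0xe2 R2=0x54 R3=0x1c R4=0x47  N=0 Z=0
after  2: R0=0xee R1=0xe2 R2=0x54 R3=0x1c R4=0xfe  N=1 Z=0
after  3: R0=0xee R1=0xe2 R2=0x1e R3=0x1c R4=0xfe  N=0 Z=0
after  4: R0=0xee R1=0xe2 R2=0x1e R3=0x0c R4=0xfe  N=0 Z=0
after  5: R0=0xee R1=0xe2 R2=0x1e R3=0x0c R4=0xc4  N=1 Z=0
after  6: R0=0xee R1=0xe2 R2=0x2a R3=0x0c R4=0xc4  N=0 Z=0
-- IRQ taken; context saved, return-PC = 7 --

K = 6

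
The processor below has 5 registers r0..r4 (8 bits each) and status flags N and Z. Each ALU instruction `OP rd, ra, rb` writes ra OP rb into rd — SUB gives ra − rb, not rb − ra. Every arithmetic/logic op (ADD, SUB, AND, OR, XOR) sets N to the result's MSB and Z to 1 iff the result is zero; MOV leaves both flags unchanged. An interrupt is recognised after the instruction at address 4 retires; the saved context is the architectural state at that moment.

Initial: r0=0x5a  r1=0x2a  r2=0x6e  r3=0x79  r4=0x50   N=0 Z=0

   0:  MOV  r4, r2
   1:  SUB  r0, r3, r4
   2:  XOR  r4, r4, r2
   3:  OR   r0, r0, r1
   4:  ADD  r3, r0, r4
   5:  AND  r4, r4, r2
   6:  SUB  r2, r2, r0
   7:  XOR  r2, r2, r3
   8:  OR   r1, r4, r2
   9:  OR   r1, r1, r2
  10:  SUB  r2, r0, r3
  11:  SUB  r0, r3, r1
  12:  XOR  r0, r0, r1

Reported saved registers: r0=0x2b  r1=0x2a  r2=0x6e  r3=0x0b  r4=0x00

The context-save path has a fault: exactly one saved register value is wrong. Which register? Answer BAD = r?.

BAD = r3

after  0: r0=0x5a r1=0x2a r2=0x6e r3=0x79 r4=0x6e  N=0 Z=0
after  1: r0=0x0b r1=0x2a r2=0x6e r3=0x79 r4=0x6e  N=0 Z=0
after  2: r0=0x0b r1=0x2a r2=0x6e r3=0x79 r4=0x00  N=0 Z=1
after  3: r0=0x2b r1=0x2a r2=0x6e r3=0x79 r4=0x00  N=0 Z=0
after  4: r0=0x2b r1=0x2a r2=0x6e r3=0x2b r4=0x00  N=0 Z=0
-- IRQ taken; context saved, return-PC = 5 --
mismatch: r3: reported 0x0b vs actual 0x2b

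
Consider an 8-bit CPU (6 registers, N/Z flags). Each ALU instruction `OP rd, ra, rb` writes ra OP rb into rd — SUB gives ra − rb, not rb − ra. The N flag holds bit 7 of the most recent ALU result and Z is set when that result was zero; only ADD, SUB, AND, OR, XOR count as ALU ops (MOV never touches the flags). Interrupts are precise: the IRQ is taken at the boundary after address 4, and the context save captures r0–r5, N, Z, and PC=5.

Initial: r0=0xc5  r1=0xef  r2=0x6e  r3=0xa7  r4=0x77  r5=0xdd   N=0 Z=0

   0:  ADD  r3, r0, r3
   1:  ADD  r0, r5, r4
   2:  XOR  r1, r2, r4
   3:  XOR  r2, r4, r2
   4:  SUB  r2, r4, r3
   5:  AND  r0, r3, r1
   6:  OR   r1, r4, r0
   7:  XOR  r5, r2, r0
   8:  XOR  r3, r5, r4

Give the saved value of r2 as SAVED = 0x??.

SAVED = 0x0b

after  0: r0=0xc5 r1=0xef r2=0x6e r3=0x6c r4=0x77 r5=0xdd  N=0 Z=0
after  1: r0=0x54 r1=0xef r2=0x6e r3=0x6c r4=0x77 r5=0xdd  N=0 Z=0
after  2: r0=0x54 r1=0x19 r2=0x6e r3=0x6c r4=0x77 r5=0xdd  N=0 Z=0
after  3: r0=0x54 r1=0x19 r2=0x19 r3=0x6c r4=0x77 r5=0xdd  N=0 Z=0
after  4: r0=0x54 r1=0x19 r2=0x0b r3=0x6c r4=0x77 r5=0xdd  N=0 Z=0
-- IRQ taken; context saved, return-PC = 5 --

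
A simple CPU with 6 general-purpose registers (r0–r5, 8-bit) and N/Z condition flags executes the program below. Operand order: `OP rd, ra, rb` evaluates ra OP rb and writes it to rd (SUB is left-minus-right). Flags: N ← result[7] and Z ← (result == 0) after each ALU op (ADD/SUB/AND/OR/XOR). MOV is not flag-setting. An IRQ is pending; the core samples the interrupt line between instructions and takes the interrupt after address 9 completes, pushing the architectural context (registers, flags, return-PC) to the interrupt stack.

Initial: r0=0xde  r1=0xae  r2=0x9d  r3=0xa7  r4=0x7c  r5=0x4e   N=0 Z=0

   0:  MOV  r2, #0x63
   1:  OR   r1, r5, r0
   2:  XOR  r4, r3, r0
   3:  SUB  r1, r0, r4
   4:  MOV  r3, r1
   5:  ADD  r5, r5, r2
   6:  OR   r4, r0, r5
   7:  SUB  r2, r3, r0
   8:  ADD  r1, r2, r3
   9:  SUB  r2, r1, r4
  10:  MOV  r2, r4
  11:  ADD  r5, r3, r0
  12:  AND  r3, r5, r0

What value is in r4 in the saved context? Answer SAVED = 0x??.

after  0: r0=0xde r1=0xae r2=0x63 r3=0xa7 r4=0x7c r5=0x4e  N=0 Z=0
after  1: r0=0xde r1=0xde r2=0x63 r3=0xa7 r4=0x7c r5=0x4e  N=1 Z=0
after  2: r0=0xde r1=0xde r2=0x63 r3=0xa7 r4=0x79 r5=0x4e  N=0 Z=0
after  3: r0=0xde r1=0x65 r2=0x63 r3=0xa7 r4=0x79 r5=0x4e  N=0 Z=0
after  4: r0=0xde r1=0x65 r2=0x63 r3=0x65 r4=0x79 r5=0x4e  N=0 Z=0
after  5: r0=0xde r1=0x65 r2=0x63 r3=0x65 r4=0x79 r5=0xb1  N=1 Z=0
after  6: r0=0xde r1=0x65 r2=0x63 r3=0x65 r4=0xff r5=0xb1  N=1 Z=0
after  7: r0=0xde r1=0x65 r2=0x87 r3=0x65 r4=0xff r5=0xb1  N=1 Z=0
after  8: r0=0xde r1=0xec r2=0x87 r3=0x65 r4=0xff r5=0xb1  N=1 Z=0
after  9: r0=0xde r1=0xec r2=0xed r3=0x65 r4=0xff r5=0xb1  N=1 Z=0
-- IRQ taken; context saved, return-PC = 10 --

SAVED = 0xff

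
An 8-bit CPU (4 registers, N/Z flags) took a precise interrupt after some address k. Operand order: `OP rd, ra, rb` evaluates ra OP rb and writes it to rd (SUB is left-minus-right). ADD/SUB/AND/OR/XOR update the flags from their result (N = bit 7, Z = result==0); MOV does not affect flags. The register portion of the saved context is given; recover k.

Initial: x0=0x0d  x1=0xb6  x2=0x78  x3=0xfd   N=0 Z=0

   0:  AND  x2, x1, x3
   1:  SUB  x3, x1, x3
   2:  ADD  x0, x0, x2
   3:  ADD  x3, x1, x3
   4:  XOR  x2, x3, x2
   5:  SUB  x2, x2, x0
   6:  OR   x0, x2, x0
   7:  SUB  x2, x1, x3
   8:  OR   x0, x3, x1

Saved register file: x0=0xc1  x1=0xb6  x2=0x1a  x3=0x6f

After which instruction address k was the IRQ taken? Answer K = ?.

after  0: x0=0x0d x1=0xb6 x2=0xb4 x3=0xfd  N=1 Z=0
after  1: x0=0x0d x1=0xb6 x2=0xb4 x3=0xb9  N=1 Z=0
after  2: x0=0xc1 x1=0xb6 x2=0xb4 x3=0xb9  N=1 Z=0
after  3: x0=0xc1 x1=0xb6 x2=0xb4 x3=0x6f  N=0 Z=0
after  4: x0=0xc1 x1=0xb6 x2=0xdb x3=0x6f  N=1 Z=0
after  5: x0=0xc1 x1=0xb6 x2=0x1a x3=0x6f  N=0 Z=0
-- IRQ taken; context saved, return-PC = 6 --

K = 5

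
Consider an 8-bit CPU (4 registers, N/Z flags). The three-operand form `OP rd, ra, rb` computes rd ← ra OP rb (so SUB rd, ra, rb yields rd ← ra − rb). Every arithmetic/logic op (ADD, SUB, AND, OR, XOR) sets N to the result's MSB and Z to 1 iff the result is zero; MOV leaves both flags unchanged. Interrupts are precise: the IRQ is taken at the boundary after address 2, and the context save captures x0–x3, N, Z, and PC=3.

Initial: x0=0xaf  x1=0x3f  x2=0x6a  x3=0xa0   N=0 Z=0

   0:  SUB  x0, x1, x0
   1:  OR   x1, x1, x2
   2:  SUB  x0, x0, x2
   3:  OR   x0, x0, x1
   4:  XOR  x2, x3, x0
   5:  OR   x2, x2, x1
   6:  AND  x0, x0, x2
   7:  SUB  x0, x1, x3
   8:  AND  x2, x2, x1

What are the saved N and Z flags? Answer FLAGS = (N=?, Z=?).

FLAGS = (N=0, Z=0)

after  0: x0=0x90 x1=0x3f x2=0x6a x3=0xa0  N=1 Z=0
after  1: x0=0x90 x1=0x7f x2=0x6a x3=0xa0  N=0 Z=0
after  2: x0=0x26 x1=0x7f x2=0x6a x3=0xa0  N=0 Z=0
-- IRQ taken; context saved, return-PC = 3 --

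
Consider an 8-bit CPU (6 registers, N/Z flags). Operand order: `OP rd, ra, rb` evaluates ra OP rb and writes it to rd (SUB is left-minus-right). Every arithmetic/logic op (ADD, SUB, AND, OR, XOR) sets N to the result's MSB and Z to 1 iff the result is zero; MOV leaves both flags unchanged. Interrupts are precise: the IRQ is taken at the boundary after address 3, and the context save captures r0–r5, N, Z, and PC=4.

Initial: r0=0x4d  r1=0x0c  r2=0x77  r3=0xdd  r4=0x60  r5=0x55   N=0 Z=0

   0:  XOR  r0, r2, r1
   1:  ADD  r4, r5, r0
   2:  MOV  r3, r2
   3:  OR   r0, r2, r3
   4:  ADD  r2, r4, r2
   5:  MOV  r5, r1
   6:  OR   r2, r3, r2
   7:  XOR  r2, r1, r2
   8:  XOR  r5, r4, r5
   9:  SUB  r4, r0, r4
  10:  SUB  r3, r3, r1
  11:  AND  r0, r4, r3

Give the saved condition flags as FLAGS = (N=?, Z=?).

FLAGS = (N=0, Z=0)

after  0: r0=0x7b r1=0x0c r2=0x77 r3=0xdd r4=0x60 r5=0x55  N=0 Z=0
after  1: r0=0x7b r1=0x0c r2=0x77 r3=0xdd r4=0xd0 r5=0x55  N=1 Z=0
after  2: r0=0x7b r1=0x0c r2=0x77 r3=0x77 r4=0xd0 r5=0x55  N=1 Z=0
after  3: r0=0x77 r1=0x0c r2=0x77 r3=0x77 r4=0xd0 r5=0x55  N=0 Z=0
-- IRQ taken; context saved, return-PC = 4 --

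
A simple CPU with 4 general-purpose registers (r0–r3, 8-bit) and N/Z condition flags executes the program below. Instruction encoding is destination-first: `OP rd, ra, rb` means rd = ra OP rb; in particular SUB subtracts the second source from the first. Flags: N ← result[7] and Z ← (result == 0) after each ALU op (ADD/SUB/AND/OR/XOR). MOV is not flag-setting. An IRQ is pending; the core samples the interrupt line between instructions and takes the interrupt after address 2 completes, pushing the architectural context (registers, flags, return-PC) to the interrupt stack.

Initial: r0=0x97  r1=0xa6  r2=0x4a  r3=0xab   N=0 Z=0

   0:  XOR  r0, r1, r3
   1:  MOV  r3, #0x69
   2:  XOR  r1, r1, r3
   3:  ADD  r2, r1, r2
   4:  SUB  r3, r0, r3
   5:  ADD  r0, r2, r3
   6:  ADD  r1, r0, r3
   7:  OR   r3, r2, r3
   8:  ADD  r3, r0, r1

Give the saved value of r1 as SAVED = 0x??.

after  0: r0=0x0d r1=0xa6 r2=0x4a r3=0xab  N=0 Z=0
after  1: r0=0x0d r1=0xa6 r2=0x4a r3=0x69  N=0 Z=0
after  2: r0=0x0d r1=0xcf r2=0x4a r3=0x69  N=1 Z=0
-- IRQ taken; context saved, return-PC = 3 --

SAVED = 0xcf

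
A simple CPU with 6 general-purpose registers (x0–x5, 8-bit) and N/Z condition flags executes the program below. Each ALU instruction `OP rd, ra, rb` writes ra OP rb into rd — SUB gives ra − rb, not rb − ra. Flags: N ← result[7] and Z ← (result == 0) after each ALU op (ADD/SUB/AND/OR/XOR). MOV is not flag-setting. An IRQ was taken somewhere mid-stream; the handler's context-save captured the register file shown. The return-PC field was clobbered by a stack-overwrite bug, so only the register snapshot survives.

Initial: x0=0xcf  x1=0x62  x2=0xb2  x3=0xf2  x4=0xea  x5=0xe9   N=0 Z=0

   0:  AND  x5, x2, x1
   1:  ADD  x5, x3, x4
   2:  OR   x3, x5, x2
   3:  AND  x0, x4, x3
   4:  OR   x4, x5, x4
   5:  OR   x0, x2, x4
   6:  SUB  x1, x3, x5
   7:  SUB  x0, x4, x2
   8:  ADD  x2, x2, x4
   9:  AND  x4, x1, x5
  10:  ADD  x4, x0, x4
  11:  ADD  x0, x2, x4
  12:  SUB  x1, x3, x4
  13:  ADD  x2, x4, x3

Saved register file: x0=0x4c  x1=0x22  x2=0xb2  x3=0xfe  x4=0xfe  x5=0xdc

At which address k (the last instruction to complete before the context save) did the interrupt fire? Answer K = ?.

after  0: x0=0xcf x1=0x62 x2=0xb2 x3=0xf2 x4=0xea x5=0x22  N=0 Z=0
after  1: x0=0xcf x1=0x62 x2=0xb2 x3=0xf2 x4=0xea x5=0xdc  N=1 Z=0
after  2: x0=0xcf x1=0x62 x2=0xb2 x3=0xfe x4=0xea x5=0xdc  N=1 Z=0
after  3: x0=0xea x1=0x62 x2=0xb2 x3=0xfe x4=0xea x5=0xdc  N=1 Z=0
after  4: x0=0xea x1=0x62 x2=0xb2 x3=0xfe x4=0xfe x5=0xdc  N=1 Z=0
after  5: x0=0xfe x1=0x62 x2=0xb2 x3=0xfe x4=0xfe x5=0xdc  N=1 Z=0
after  6: x0=0xfe x1=0x22 x2=0xb2 x3=0xfe x4=0xfe x5=0xdc  N=0 Z=0
after  7: x0=0x4c x1=0x22 x2=0xb2 x3=0xfe x4=0xfe x5=0xdc  N=0 Z=0
-- IRQ taken; context saved, return-PC = 8 --

K = 7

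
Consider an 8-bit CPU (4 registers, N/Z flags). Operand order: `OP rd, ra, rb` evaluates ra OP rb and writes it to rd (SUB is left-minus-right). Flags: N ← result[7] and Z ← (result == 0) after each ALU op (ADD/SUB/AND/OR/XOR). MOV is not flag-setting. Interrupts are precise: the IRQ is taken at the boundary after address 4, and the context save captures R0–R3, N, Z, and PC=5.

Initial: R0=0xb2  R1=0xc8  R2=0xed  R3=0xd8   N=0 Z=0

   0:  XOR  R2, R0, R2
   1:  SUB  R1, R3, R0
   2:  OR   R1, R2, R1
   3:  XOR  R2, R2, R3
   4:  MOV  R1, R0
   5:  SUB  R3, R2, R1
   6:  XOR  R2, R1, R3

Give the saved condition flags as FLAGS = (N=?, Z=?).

FLAGS = (N=1, Z=0)

after  0: R0=0xb2 R1=0xc8 R2=0x5f R3=0xd8  N=0 Z=0
after  1: R0=0xb2 R1=0x26 R2=0x5f R3=0xd8  N=0 Z=0
after  2: R0=0xb2 R1=0x7f R2=0x5f R3=0xd8  N=0 Z=0
after  3: R0=0xb2 R1=0x7f R2=0x87 R3=0xd8  N=1 Z=0
after  4: R0=0xb2 R1=0xb2 R2=0x87 R3=0xd8  N=1 Z=0
-- IRQ taken; context saved, return-PC = 5 --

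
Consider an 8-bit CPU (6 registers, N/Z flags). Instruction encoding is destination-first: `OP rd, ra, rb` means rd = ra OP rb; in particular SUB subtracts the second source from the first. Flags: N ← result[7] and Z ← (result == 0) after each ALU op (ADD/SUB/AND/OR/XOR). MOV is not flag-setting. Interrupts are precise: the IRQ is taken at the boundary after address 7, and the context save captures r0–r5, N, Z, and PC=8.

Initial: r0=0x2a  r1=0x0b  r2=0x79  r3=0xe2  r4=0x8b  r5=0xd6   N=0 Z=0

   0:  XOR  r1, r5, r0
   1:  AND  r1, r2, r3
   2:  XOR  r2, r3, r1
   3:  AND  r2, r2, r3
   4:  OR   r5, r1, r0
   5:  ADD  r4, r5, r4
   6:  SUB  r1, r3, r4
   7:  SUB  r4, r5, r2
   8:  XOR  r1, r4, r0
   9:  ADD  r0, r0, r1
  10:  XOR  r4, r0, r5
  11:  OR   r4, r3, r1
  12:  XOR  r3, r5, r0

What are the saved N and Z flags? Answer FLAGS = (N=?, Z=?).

after  0: r0=0x2a r1=0xfc r2=0x79 r3=0xe2 r4=0x8b r5=0xd6  N=1 Z=0
after  1: r0=0x2a r1=0x60 r2=0x79 r3=0xe2 r4=0x8b r5=0xd6  N=0 Z=0
after  2: r0=0x2a r1=0x60 r2=0x82 r3=0xe2 r4=0x8b r5=0xd6  N=1 Z=0
after  3: r0=0x2a r1=0x60 r2=0x82 r3=0xe2 r4=0x8b r5=0xd6  N=1 Z=0
after  4: r0=0x2a r1=0x60 r2=0x82 r3=0xe2 r4=0x8b r5=0x6a  N=0 Z=0
after  5: r0=0x2a r1=0x60 r2=0x82 r3=0xe2 r4=0xf5 r5=0x6a  N=1 Z=0
after  6: r0=0x2a r1=0xed r2=0x82 r3=0xe2 r4=0xf5 r5=0x6a  N=1 Z=0
after  7: r0=0x2a r1=0xed r2=0x82 r3=0xe2 r4=0xe8 r5=0x6a  N=1 Z=0
-- IRQ taken; context saved, return-PC = 8 --

FLAGS = (N=1, Z=0)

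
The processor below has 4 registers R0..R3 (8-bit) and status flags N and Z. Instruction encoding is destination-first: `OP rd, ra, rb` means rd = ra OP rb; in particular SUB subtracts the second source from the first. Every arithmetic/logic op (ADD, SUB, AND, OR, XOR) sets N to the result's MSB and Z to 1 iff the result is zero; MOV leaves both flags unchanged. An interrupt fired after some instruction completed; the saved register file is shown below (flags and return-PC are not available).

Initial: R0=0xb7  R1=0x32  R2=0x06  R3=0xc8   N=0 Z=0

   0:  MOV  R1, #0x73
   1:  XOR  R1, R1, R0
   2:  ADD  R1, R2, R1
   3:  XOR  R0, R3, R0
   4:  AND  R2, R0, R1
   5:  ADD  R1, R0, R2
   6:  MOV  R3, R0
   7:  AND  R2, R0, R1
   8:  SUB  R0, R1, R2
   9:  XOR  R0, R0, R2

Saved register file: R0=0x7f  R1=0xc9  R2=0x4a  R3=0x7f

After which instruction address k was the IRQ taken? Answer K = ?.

after  0: R0=0xb7 R1=0x73 R2=0x06 R3=0xc8  N=0 Z=0
after  1: R0=0xb7 R1=0xc4 R2=0x06 R3=0xc8  N=1 Z=0
after  2: R0=0xb7 R1=0xca R2=0x06 R3=0xc8  N=1 Z=0
after  3: R0=0x7f R1=0xca R2=0x06 R3=0xc8  N=0 Z=0
after  4: R0=0x7f R1=0xca R2=0x4a R3=0xc8  N=0 Z=0
after  5: R0=0x7f R1=0xc9 R2=0x4a R3=0xc8  N=1 Z=0
after  6: R0=0x7f R1=0xc9 R2=0x4a R3=0x7f  N=1 Z=0
-- IRQ taken; context saved, return-PC = 7 --

K = 6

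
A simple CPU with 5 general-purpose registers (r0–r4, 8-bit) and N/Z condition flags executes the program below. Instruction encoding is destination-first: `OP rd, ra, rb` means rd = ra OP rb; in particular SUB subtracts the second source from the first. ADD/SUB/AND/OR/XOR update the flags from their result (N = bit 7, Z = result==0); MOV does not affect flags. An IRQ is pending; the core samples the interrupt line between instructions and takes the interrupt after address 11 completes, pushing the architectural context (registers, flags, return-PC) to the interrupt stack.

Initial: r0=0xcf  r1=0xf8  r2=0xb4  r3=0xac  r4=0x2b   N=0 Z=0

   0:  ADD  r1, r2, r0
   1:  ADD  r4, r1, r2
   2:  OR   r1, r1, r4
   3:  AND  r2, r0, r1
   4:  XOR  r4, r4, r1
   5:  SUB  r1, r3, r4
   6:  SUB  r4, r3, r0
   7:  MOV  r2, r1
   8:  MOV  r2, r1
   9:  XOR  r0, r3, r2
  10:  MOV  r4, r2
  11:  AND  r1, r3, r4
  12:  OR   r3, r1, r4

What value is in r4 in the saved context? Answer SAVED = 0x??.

SAVED = 0x2c

after  0: r0=0xcf r1=0x83 r2=0xb4 r3=0xac r4=0x2b  N=1 Z=0
after  1: r0=0xcf r1=0x83 r2=0xb4 r3=0xac r4=0x37  N=0 Z=0
after  2: r0=0xcf r1=0xb7 r2=0xb4 r3=0xac r4=0x37  N=1 Z=0
after  3: r0=0xcf r1=0xb7 r2=0x87 r3=0xac r4=0x37  N=1 Z=0
after  4: r0=0xcf r1=0xb7 r2=0x87 r3=0xac r4=0x80  N=1 Z=0
after  5: r0=0xcf r1=0x2c r2=0x87 r3=0xac r4=0x80  N=0 Z=0
after  6: r0=0xcf r1=0x2c r2=0x87 r3=0xac r4=0xdd  N=1 Z=0
after  7: r0=0xcf r1=0x2c r2=0x2c r3=0xac r4=0xdd  N=1 Z=0
after  8: r0=0xcf r1=0x2c r2=0x2c r3=0xac r4=0xdd  N=1 Z=0
after  9: r0=0x80 r1=0x2c r2=0x2c r3=0xac r4=0xdd  N=1 Z=0
after 10: r0=0x80 r1=0x2c r2=0x2c r3=0xac r4=0x2c  N=1 Z=0
after 11: r0=0x80 r1=0x2c r2=0x2c r3=0xac r4=0x2c  N=0 Z=0
-- IRQ taken; context saved, return-PC = 12 --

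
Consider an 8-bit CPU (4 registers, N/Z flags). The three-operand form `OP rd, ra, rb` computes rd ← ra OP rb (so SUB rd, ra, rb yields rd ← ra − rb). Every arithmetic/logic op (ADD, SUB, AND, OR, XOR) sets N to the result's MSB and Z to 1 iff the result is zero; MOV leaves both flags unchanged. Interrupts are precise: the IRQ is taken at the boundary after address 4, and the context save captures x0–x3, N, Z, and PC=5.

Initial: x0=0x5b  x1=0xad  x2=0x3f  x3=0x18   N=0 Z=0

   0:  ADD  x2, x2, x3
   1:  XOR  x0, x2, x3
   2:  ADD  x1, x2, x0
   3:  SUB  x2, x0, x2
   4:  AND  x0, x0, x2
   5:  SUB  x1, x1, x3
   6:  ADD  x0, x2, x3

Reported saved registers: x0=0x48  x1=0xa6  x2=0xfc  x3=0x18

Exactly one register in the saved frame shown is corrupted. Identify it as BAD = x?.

BAD = x2

after  0: x0=0x5b x1=0xad x2=0x57 x3=0x18  N=0 Z=0
after  1: x0=0x4f x1=0xad x2=0x57 x3=0x18  N=0 Z=0
after  2: x0=0x4f x1=0xa6 x2=0x57 x3=0x18  N=1 Z=0
after  3: x0=0x4f x1=0xa6 x2=0xf8 x3=0x18  N=1 Z=0
after  4: x0=0x48 x1=0xa6 x2=0xf8 x3=0x18  N=0 Z=0
-- IRQ taken; context saved, return-PC = 5 --
mismatch: x2: reported 0xfc vs actual 0xf8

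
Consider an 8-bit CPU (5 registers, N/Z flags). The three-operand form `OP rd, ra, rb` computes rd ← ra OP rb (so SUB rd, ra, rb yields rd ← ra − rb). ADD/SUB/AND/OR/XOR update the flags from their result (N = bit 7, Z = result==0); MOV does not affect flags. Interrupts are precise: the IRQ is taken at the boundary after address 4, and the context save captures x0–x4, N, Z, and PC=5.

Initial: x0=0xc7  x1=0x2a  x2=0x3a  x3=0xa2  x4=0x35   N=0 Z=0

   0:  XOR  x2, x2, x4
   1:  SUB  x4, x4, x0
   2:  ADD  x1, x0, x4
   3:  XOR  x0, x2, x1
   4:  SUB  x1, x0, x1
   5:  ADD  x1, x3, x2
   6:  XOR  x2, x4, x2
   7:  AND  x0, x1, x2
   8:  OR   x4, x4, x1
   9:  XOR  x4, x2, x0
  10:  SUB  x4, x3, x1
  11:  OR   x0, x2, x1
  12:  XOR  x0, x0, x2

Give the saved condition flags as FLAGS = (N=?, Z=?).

after  0: x0=0xc7 x1=0x2a x2=0x0f x3=0xa2 x4=0x35  N=0 Z=0
after  1: x0=0xc7 x1=0x2a x2=0x0f x3=0xa2 x4=0x6e  N=0 Z=0
after  2: x0=0xc7 x1=0x35 x2=0x0f x3=0xa2 x4=0x6e  N=0 Z=0
after  3: x0=0x3a x1=0x35 x2=0x0f x3=0xa2 x4=0x6e  N=0 Z=0
after  4: x0=0x3a x1=0x05 x2=0x0f x3=0xa2 x4=0x6e  N=0 Z=0
-- IRQ taken; context saved, return-PC = 5 --

FLAGS = (N=0, Z=0)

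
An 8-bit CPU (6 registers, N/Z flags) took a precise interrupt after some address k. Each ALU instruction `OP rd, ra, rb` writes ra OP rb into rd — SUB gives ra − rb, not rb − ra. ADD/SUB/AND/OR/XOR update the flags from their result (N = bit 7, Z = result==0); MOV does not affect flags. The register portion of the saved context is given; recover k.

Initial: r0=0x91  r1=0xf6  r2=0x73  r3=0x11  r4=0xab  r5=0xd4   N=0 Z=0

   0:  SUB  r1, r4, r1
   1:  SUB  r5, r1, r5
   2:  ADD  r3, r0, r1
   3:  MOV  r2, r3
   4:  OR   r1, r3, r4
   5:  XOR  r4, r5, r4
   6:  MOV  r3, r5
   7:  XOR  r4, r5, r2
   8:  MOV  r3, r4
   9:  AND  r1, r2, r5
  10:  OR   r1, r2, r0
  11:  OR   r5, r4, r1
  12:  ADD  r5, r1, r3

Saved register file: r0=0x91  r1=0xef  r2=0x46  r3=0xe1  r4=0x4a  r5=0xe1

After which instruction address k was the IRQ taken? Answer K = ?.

after  0: r0=0x91 r1=0xb5 r2=0x73 r3=0x11 r4=0xab r5=0xd4  N=1 Z=0
after  1: r0=0x91 r1=0xb5 r2=0x73 r3=0x11 r4=0xab r5=0xe1  N=1 Z=0
after  2: r0=0x91 r1=0xb5 r2=0x73 r3=0x46 r4=0xab r5=0xe1  N=0 Z=0
after  3: r0=0x91 r1=0xb5 r2=0x46 r3=0x46 r4=0xab r5=0xe1  N=0 Z=0
after  4: r0=0x91 r1=0xef r2=0x46 r3=0x46 r4=0xab r5=0xe1  N=1 Z=0
after  5: r0=0x91 r1=0xef r2=0x46 r3=0x46 r4=0x4a r5=0xe1  N=0 Z=0
after  6: r0=0x91 r1=0xef r2=0x46 r3=0xe1 r4=0x4a r5=0xe1  N=0 Z=0
-- IRQ taken; context saved, return-PC = 7 --

K = 6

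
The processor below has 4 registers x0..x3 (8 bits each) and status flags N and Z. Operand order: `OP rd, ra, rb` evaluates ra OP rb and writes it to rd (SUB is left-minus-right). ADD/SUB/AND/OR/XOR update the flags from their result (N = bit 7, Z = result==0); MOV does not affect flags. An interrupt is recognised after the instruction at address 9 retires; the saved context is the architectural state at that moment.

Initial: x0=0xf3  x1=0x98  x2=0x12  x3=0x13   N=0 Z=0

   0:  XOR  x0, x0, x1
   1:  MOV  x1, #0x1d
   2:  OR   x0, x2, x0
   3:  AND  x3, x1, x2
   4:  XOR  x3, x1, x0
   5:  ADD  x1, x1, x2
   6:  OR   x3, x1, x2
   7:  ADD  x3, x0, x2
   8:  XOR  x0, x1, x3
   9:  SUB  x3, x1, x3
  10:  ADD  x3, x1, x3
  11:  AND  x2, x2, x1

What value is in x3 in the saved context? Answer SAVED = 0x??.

SAVED = 0xa2

after  0: x0=0x6b x1=0x98 x2=0x12 x3=0x13  N=0 Z=0
after  1: x0=0x6b x1=0x1d x2=0x12 x3=0x13  N=0 Z=0
after  2: x0=0x7b x1=0x1d x2=0x12 x3=0x13  N=0 Z=0
after  3: x0=0x7b x1=0x1d x2=0x12 x3=0x10  N=0 Z=0
after  4: x0=0x7b x1=0x1d x2=0x12 x3=0x66  N=0 Z=0
after  5: x0=0x7b x1=0x2f x2=0x12 x3=0x66  N=0 Z=0
after  6: x0=0x7b x1=0x2f x2=0x12 x3=0x3f  N=0 Z=0
after  7: x0=0x7b x1=0x2f x2=0x12 x3=0x8d  N=1 Z=0
after  8: x0=0xa2 x1=0x2f x2=0x12 x3=0x8d  N=1 Z=0
after  9: x0=0xa2 x1=0x2f x2=0x12 x3=0xa2  N=1 Z=0
-- IRQ taken; context saved, return-PC = 10 --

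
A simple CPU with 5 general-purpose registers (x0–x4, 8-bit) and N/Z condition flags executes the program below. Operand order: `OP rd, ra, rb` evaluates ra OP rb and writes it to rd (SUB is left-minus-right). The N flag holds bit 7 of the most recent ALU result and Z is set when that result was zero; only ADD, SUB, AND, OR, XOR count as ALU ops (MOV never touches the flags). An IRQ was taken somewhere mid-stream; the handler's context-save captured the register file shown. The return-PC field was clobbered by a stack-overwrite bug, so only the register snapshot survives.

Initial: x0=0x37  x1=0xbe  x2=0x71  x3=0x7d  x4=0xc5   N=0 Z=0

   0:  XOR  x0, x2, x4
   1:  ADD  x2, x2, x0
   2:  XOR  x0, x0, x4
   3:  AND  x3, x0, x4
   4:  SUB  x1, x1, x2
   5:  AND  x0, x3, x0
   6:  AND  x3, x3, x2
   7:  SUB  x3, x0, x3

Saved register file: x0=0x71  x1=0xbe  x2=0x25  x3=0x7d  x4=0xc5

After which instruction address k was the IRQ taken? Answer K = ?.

after  0: x0=0xb4 x1=0xbe x2=0x71 x3=0x7d x4=0xc5  N=1 Z=0
after  1: x0=0xb4 x1=0xbe x2=0x25 x3=0x7d x4=0xc5  N=0 Z=0
after  2: x0=0x71 x1=0xbe x2=0x25 x3=0x7d x4=0xc5  N=0 Z=0
-- IRQ taken; context saved, return-PC = 3 --

K = 2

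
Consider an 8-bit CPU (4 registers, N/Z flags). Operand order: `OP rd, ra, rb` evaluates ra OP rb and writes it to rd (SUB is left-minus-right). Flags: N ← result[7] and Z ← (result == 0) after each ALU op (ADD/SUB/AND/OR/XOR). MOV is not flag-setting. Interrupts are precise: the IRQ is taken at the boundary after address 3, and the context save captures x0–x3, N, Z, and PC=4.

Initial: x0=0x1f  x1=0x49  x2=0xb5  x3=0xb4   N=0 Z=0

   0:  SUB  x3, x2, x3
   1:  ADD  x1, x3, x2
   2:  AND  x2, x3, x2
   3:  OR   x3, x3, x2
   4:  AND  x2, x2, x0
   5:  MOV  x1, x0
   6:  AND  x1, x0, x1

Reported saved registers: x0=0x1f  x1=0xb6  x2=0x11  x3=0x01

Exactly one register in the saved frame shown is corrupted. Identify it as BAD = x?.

BAD = x2

after  0: x0=0x1f x1=0x49 x2=0xb5 x3=0x01  N=0 Z=0
after  1: x0=0x1f x1=0xb6 x2=0xb5 x3=0x01  N=1 Z=0
after  2: x0=0x1f x1=0xb6 x2=0x01 x3=0x01  N=0 Z=0
after  3: x0=0x1f x1=0xb6 x2=0x01 x3=0x01  N=0 Z=0
-- IRQ taken; context saved, return-PC = 4 --
mismatch: x2: reported 0x11 vs actual 0x01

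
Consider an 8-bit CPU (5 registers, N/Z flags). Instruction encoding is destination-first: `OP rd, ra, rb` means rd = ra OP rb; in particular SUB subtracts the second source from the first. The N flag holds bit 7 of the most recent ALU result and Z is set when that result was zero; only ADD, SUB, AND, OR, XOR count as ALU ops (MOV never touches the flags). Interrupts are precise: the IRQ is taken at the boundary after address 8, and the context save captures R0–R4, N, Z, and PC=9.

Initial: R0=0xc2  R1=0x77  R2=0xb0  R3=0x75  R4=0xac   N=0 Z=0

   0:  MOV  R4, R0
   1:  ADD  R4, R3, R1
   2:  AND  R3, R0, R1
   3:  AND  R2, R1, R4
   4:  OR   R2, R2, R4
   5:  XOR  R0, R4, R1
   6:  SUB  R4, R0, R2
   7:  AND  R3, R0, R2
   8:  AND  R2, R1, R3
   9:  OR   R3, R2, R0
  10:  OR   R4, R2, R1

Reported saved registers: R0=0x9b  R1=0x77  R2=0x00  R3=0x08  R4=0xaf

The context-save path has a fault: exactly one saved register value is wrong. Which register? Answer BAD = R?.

after  0: R0=0xc2 R1=0x77 R2=0xb0 R3=0x75 R4=0xc2  N=0 Z=0
after  1: R0=0xc2 R1=0x77 R2=0xb0 R3=0x75 R4=0xec  N=1 Z=0
after  2: R0=0xc2 R1=0x77 R2=0xb0 R3=0x42 R4=0xec  N=0 Z=0
after  3: R0=0xc2 R1=0x77 R2=0x64 R3=0x42 R4=0xec  N=0 Z=0
after  4: R0=0xc2 R1=0x77 R2=0xec R3=0x42 R4=0xec  N=1 Z=0
after  5: R0=0x9b R1=0x77 R2=0xec R3=0x42 R4=0xec  N=1 Z=0
after  6: R0=0x9b R1=0x77 R2=0xec R3=0x42 R4=0xaf  N=1 Z=0
after  7: R0=0x9b R1=0x77 R2=0xec R3=0x88 R4=0xaf  N=1 Z=0
after  8: R0=0x9b R1=0x77 R2=0x00 R3=0x88 R4=0xaf  N=0 Z=1
-- IRQ taken; context saved, return-PC = 9 --
mismatch: R3: reported 0x08 vs actual 0x88

BAD = R3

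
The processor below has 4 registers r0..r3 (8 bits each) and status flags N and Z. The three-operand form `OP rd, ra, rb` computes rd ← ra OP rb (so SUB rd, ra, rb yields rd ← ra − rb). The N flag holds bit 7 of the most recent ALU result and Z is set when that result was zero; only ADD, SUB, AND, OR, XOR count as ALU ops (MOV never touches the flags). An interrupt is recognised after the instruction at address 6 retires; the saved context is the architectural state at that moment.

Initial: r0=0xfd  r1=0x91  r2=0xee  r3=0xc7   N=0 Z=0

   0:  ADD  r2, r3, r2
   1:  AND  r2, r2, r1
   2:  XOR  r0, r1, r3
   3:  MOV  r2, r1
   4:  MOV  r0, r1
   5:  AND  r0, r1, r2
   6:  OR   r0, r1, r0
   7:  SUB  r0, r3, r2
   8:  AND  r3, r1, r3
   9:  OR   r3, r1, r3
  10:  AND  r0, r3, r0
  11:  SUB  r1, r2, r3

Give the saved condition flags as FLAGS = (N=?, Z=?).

after  0: r0=0xfd r1=0x91 r2=0xb5 r3=0xc7  N=1 Z=0
after  1: r0=0xfd r1=0x91 r2=0x91 r3=0xc7  N=1 Z=0
after  2: r0=0x56 r1=0x91 r2=0x91 r3=0xc7  N=0 Z=0
after  3: r0=0x56 r1=0x91 r2=0x91 r3=0xc7  N=0 Z=0
after  4: r0=0x91 r1=0x91 r2=0x91 r3=0xc7  N=0 Z=0
after  5: r0=0x91 r1=0x91 r2=0x91 r3=0xc7  N=1 Z=0
after  6: r0=0x91 r1=0x91 r2=0x91 r3=0xc7  N=1 Z=0
-- IRQ taken; context saved, return-PC = 7 --

FLAGS = (N=1, Z=0)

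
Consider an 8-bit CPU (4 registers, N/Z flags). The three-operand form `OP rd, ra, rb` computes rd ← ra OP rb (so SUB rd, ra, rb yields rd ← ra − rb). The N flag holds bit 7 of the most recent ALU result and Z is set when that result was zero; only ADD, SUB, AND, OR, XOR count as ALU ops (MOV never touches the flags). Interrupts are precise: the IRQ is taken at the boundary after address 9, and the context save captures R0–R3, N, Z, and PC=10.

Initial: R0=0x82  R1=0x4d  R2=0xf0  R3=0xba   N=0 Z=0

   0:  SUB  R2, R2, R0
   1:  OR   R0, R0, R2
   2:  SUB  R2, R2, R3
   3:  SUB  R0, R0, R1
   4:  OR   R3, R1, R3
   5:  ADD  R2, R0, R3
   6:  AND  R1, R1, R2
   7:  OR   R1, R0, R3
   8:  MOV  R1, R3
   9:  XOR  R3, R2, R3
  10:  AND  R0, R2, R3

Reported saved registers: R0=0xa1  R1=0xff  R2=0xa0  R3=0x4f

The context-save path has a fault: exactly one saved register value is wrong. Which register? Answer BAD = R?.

BAD = R3

after  0: R0=0x82 R1=0x4d R2=0x6e R3=0xba  N=0 Z=0
after  1: R0=0xee R1=0x4d R2=0x6e R3=0xba  N=1 Z=0
after  2: R0=0xee R1=0x4d R2=0xb4 R3=0xba  N=1 Z=0
after  3: R0=0xa1 R1=0x4d R2=0xb4 R3=0xba  N=1 Z=0
after  4: R0=0xa1 R1=0x4d R2=0xb4 R3=0xff  N=1 Z=0
after  5: R0=0xa1 R1=0x4d R2=0xa0 R3=0xff  N=1 Z=0
after  6: R0=0xa1 R1=0x00 R2=0xa0 R3=0xff  N=0 Z=1
after  7: R0=0xa1 R1=0xff R2=0xa0 R3=0xff  N=1 Z=0
after  8: R0=0xa1 R1=0xff R2=0xa0 R3=0xff  N=1 Z=0
after  9: R0=0xa1 R1=0xff R2=0xa0 R3=0x5f  N=0 Z=0
-- IRQ taken; context saved, return-PC = 10 --
mismatch: R3: reported 0x4f vs actual 0x5f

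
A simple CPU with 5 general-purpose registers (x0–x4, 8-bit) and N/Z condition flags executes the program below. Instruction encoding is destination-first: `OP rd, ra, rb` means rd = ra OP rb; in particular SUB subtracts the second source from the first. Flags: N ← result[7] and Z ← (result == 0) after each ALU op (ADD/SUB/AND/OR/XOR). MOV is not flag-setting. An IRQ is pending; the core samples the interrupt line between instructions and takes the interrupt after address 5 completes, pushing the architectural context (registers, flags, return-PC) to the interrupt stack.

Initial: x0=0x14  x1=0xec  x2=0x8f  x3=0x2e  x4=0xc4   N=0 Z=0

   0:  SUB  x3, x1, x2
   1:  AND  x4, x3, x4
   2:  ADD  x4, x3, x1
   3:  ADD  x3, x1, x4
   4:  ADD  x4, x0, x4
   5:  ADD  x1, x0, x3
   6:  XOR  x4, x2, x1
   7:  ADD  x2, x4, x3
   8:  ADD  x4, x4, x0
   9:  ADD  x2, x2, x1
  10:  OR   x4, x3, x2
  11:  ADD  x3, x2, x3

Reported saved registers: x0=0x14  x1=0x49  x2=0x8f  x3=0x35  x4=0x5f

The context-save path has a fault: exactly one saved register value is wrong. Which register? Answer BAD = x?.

after  0: x0=0x14 x1=0xec x2=0x8f x3=0x5d x4=0xc4  N=0 Z=0
after  1: x0=0x14 x1=0xec x2=0x8f x3=0x5d x4=0x44  N=0 Z=0
after  2: x0=0x14 x1=0xec x2=0x8f x3=0x5d x4=0x49  N=0 Z=0
after  3: x0=0x14 x1=0xec x2=0x8f x3=0x35 x4=0x49  N=0 Z=0
after  4: x0=0x14 x1=0xec x2=0x8f x3=0x35 x4=0x5d  N=0 Z=0
after  5: x0=0x14 x1=0x49 x2=0x8f x3=0x35 x4=0x5d  N=0 Z=0
-- IRQ taken; context saved, return-PC = 6 --
mismatch: x4: reported 0x5f vs actual 0x5d

BAD = x4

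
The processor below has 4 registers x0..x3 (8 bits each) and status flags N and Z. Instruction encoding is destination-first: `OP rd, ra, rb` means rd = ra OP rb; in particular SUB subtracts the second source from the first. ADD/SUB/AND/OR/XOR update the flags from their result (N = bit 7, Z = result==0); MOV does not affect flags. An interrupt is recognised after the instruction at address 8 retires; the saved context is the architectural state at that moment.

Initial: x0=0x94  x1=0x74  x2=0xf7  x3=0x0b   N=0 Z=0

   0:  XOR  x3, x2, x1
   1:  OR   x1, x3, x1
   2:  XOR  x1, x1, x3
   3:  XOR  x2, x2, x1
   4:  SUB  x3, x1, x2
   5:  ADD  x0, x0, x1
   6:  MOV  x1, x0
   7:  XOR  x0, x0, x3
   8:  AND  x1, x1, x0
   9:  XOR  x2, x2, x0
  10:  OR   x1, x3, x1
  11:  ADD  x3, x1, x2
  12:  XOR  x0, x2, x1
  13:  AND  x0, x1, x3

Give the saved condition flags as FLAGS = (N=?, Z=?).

FLAGS = (N=0, Z=0)

after  0: x0=0x94 x1=0x74 x2=0xf7 x3=0x83  N=1 Z=0
after  1: x0=0x94 x1=0xf7 x2=0xf7 x3=0x83  N=1 Z=0
after  2: x0=0x94 x1=0x74 x2=0xf7 x3=0x83  N=0 Z=0
after  3: x0=0x94 x1=0x74 x2=0x83 x3=0x83  N=1 Z=0
after  4: x0=0x94 x1=0x74 x2=0x83 x3=0xf1  N=1 Z=0
after  5: x0=0x08 x1=0x74 x2=0x83 x3=0xf1  N=0 Z=0
after  6: x0=0x08 x1=0x08 x2=0x83 x3=0xf1  N=0 Z=0
after  7: x0=0xf9 x1=0x08 x2=0x83 x3=0xf1  N=1 Z=0
after  8: x0=0xf9 x1=0x08 x2=0x83 x3=0xf1  N=0 Z=0
-- IRQ taken; context saved, return-PC = 9 --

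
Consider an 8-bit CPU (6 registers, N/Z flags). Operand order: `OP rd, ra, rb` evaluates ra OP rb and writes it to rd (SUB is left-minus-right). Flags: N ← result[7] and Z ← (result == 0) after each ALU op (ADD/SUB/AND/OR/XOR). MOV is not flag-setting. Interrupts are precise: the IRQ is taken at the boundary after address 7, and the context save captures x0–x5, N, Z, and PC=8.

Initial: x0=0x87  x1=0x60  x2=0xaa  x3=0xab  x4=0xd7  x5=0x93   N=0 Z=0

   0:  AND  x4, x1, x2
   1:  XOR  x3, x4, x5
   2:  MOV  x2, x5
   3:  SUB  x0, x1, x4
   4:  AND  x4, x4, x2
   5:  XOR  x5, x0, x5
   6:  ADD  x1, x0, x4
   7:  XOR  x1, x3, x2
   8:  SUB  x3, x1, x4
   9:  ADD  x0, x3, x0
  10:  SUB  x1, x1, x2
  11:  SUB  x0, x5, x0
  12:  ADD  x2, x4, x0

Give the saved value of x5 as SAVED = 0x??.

after  0: x0=0x87 x1=0x60 x2=0xaa x3=0xab x4=0x20 x5=0x93  N=0 Z=0
after  1: x0=0x87 x1=0x60 x2=0xaa x3=0xb3 x4=0x20 x5=0x93  N=1 Z=0
after  2: x0=0x87 x1=0x60 x2=0x93 x3=0xb3 x4=0x20 x5=0x93  N=1 Z=0
after  3: x0=0x40 x1=0x60 x2=0x93 x3=0xb3 x4=0x20 x5=0x93  N=0 Z=0
after  4: x0=0x40 x1=0x60 x2=0x93 x3=0xb3 x4=0x00 x5=0x93  N=0 Z=1
after  5: x0=0x40 x1=0x60 x2=0x93 x3=0xb3 x4=0x00 x5=0xd3  N=1 Z=0
after  6: x0=0x40 x1=0x40 x2=0x93 x3=0xb3 x4=0x00 x5=0xd3  N=0 Z=0
after  7: x0=0x40 x1=0x20 x2=0x93 x3=0xb3 x4=0x00 x5=0xd3  N=0 Z=0
-- IRQ taken; context saved, return-PC = 8 --

SAVED = 0xd3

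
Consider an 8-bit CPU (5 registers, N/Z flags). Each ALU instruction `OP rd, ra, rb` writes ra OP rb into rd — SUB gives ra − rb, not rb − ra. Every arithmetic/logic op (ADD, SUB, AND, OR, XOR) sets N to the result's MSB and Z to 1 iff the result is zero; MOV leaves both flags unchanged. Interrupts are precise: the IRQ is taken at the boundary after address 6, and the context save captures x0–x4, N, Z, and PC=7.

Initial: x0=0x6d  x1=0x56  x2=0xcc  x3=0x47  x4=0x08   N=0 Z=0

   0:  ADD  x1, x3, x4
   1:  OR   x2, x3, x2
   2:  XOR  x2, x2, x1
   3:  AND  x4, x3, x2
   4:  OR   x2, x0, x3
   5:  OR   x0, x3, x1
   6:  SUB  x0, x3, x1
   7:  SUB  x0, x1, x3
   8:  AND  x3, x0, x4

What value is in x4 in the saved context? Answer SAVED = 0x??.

SAVED = 0x00

after  0: x0=0x6d x1=0x4f x2=0xcc x3=0x47 x4=0x08  N=0 Z=0
after  1: x0=0x6d x1=0x4f x2=0xcf x3=0x47 x4=0x08  N=1 Z=0
after  2: x0=0x6d x1=0x4f x2=0x80 x3=0x47 x4=0x08  N=1 Z=0
after  3: x0=0x6d x1=0x4f x2=0x80 x3=0x47 x4=0x00  N=0 Z=1
after  4: x0=0x6d x1=0x4f x2=0x6f x3=0x47 x4=0x00  N=0 Z=0
after  5: x0=0x4f x1=0x4f x2=0x6f x3=0x47 x4=0x00  N=0 Z=0
after  6: x0=0xf8 x1=0x4f x2=0x6f x3=0x47 x4=0x00  N=1 Z=0
-- IRQ taken; context saved, return-PC = 7 --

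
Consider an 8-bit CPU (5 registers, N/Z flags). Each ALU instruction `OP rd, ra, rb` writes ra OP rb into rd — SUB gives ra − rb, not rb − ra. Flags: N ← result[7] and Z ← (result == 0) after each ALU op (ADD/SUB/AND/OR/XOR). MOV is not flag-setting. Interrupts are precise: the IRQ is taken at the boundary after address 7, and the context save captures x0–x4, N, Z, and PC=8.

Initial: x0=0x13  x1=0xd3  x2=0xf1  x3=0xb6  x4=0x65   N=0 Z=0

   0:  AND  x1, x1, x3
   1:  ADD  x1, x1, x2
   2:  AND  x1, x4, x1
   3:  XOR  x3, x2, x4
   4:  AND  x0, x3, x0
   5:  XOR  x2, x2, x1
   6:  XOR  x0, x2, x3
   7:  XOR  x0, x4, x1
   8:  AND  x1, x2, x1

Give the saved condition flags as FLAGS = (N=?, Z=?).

after  0: x0=0x13 x1=0x92 x2=0xf1 x3=0xb6 x4=0x65  N=1 Z=0
after  1: x0=0x13 x1=0x83 x2=0xf1 x3=0xb6 x4=0x65  N=1 Z=0
after  2: x0=0x13 x1=0x01 x2=0xf1 x3=0xb6 x4=0x65  N=0 Z=0
after  3: x0=0x13 x1=0x01 x2=0xf1 x3=0x94 x4=0x65  N=1 Z=0
after  4: x0=0x10 x1=0x01 x2=0xf1 x3=0x94 x4=0x65  N=0 Z=0
after  5: x0=0x10 x1=0x01 x2=0xf0 x3=0x94 x4=0x65  N=1 Z=0
after  6: x0=0x64 x1=0x01 x2=0xf0 x3=0x94 x4=0x65  N=0 Z=0
after  7: x0=0x64 x1=0x01 x2=0xf0 x3=0x94 x4=0x65  N=0 Z=0
-- IRQ taken; context saved, return-PC = 8 --

FLAGS = (N=0, Z=0)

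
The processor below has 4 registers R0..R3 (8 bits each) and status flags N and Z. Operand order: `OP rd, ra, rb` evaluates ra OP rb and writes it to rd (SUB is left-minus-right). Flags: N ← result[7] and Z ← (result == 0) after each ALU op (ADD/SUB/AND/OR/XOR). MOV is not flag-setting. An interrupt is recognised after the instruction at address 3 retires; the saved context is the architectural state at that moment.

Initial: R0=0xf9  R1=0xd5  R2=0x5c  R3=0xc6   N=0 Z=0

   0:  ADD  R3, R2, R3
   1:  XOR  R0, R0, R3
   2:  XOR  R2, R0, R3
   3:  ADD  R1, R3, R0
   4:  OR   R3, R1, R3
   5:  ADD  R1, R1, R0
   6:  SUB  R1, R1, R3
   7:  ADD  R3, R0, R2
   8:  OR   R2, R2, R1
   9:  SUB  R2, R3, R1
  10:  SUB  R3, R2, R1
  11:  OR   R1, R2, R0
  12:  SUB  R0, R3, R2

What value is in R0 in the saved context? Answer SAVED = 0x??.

SAVED = 0xdb

after  0: R0=0xf9 R1=0xd5 R2=0x5c R3=0x22  N=0 Z=0
after  1: R0=0xdb R1=0xd5 R2=0x5c R3=0x22  N=1 Z=0
after  2: R0=0xdb R1=0xd5 R2=0xf9 R3=0x22  N=1 Z=0
after  3: R0=0xdb R1=0xfd R2=0xf9 R3=0x22  N=1 Z=0
-- IRQ taken; context saved, return-PC = 4 --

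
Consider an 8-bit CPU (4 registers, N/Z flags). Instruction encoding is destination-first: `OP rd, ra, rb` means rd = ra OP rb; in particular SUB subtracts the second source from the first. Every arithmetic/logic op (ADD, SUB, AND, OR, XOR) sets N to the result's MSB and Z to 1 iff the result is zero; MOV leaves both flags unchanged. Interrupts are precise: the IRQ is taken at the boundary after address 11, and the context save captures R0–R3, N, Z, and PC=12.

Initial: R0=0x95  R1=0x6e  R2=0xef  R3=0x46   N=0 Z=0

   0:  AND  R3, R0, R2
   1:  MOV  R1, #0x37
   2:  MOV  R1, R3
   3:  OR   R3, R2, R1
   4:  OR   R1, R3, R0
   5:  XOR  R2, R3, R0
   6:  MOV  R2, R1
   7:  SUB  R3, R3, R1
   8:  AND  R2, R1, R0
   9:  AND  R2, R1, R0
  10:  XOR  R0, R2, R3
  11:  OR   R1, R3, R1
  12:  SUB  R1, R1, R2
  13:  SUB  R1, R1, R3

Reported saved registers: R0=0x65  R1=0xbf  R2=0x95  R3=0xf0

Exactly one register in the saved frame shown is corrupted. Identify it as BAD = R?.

BAD = R1

after  0: R0=0x95 R1=0x6e R2=0xef R3=0x85  N=1 Z=0
after  1: R0=0x95 R1=0x37 R2=0xef R3=0x85  N=1 Z=0
after  2: R0=0x95 R1=0x85 R2=0xef R3=0x85  N=1 Z=0
after  3: R0=0x95 R1=0x85 R2=0xef R3=0xef  N=1 Z=0
after  4: R0=0x95 R1=0xff R2=0xef R3=0xef  N=1 Z=0
after  5: R0=0x95 R1=0xff R2=0x7a R3=0xef  N=0 Z=0
after  6: R0=0x95 R1=0xff R2=0xff R3=0xef  N=0 Z=0
after  7: R0=0x95 R1=0xff R2=0xff R3=0xf0  N=1 Z=0
after  8: R0=0x95 R1=0xff R2=0x95 R3=0xf0  N=1 Z=0
after  9: R0=0x95 R1=0xff R2=0x95 R3=0xf0  N=1 Z=0
after 10: R0=0x65 R1=0xff R2=0x95 R3=0xf0  N=0 Z=0
after 11: R0=0x65 R1=0xff R2=0x95 R3=0xf0  N=1 Z=0
-- IRQ taken; context saved, return-PC = 12 --
mismatch: R1: reported 0xbf vs actual 0xff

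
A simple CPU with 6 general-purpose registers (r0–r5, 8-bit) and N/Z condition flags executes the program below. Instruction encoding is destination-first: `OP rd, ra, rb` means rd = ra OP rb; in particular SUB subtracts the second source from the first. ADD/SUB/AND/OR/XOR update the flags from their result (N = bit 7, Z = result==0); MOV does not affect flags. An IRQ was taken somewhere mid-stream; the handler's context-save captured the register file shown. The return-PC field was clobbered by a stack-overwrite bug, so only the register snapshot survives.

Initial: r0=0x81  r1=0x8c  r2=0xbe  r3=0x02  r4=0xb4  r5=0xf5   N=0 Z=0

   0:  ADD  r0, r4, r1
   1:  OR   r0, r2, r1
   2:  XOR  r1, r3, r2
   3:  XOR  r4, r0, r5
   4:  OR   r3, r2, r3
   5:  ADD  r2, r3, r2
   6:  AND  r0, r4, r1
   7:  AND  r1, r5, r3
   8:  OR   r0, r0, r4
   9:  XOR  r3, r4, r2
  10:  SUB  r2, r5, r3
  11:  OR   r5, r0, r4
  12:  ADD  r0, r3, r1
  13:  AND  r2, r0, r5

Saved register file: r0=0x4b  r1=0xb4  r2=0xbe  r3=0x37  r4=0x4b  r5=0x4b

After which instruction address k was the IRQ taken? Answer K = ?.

after  0: r0=0x40 r1=0x8c r2=0xbe r3=0x02 r4=0xb4 r5=0xf5  N=0 Z=0
after  1: r0=0xbe r1=0x8c r2=0xbe r3=0x02 r4=0xb4 r5=0xf5  N=1 Z=0
after  2: r0=0xbe r1=0xbc r2=0xbe r3=0x02 r4=0xb4 r5=0xf5  N=1 Z=0
after  3: r0=0xbe r1=0xbc r2=0xbe r3=0x02 r4=0x4b r5=0xf5  N=0 Z=0
after  4: r0=0xbe r1=0xbc r2=0xbe r3=0xbe r4=0x4b r5=0xf5  N=1 Z=0
after  5: r0=0xbe r1=0xbc r2=0x7c r3=0xbe r4=0x4b r5=0xf5  N=0 Z=0
after  6: r0=0x08 r1=0xbc r2=0x7c r3=0xbe r4=0x4b r5=0xf5  N=0 Z=0
after  7: r0=0x08 r1=0xb4 r2=0x7c r3=0xbe r4=0x4b r5=0xf5  N=1 Z=0
after  8: r0=0x4b r1=0xb4 r2=0x7c r3=0xbe r4=0x4b r5=0xf5  N=0 Z=0
after  9: r0=0x4b r1=0xb4 r2=0x7c r3=0x37 r4=0x4b r5=0xf5  N=0 Z=0
after 10: r0=0x4b r1=0xb4 r2=0xbe r3=0x37 r4=0x4b r5=0xf5  N=1 Z=0
after 11: r0=0x4b r1=0xb4 r2=0xbe r3=0x37 r4=0x4b r5=0x4b  N=0 Z=0
-- IRQ taken; context saved, return-PC = 12 --

K = 11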